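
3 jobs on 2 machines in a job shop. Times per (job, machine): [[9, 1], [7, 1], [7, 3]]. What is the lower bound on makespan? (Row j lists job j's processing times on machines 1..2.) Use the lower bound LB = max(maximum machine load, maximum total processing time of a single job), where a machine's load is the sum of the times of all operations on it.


Machine loads:
  Machine 1: 9 + 7 + 7 = 23
  Machine 2: 1 + 1 + 3 = 5
Max machine load = 23
Job totals:
  Job 1: 10
  Job 2: 8
  Job 3: 10
Max job total = 10
Lower bound = max(23, 10) = 23

23


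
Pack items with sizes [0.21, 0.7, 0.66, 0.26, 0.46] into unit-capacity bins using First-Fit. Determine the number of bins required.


Place items sequentially using First-Fit:
  Item 0.21 -> new Bin 1
  Item 0.7 -> Bin 1 (now 0.91)
  Item 0.66 -> new Bin 2
  Item 0.26 -> Bin 2 (now 0.92)
  Item 0.46 -> new Bin 3
Total bins used = 3

3


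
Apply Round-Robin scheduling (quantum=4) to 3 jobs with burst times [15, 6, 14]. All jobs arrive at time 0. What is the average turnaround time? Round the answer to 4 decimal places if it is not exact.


Time quantum = 4
Execution trace:
  J1 runs 4 units, time = 4
  J2 runs 4 units, time = 8
  J3 runs 4 units, time = 12
  J1 runs 4 units, time = 16
  J2 runs 2 units, time = 18
  J3 runs 4 units, time = 22
  J1 runs 4 units, time = 26
  J3 runs 4 units, time = 30
  J1 runs 3 units, time = 33
  J3 runs 2 units, time = 35
Finish times: [33, 18, 35]
Average turnaround = 86/3 = 28.6667

28.6667


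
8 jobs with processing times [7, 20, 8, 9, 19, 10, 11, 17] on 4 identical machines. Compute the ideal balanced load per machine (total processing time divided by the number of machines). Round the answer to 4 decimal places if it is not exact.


Total processing time = 7 + 20 + 8 + 9 + 19 + 10 + 11 + 17 = 101
Number of machines = 4
Ideal balanced load = 101 / 4 = 25.25

25.25


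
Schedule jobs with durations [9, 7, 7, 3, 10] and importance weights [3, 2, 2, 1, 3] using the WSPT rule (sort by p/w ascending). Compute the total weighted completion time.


Compute p/w ratios and sort ascending (WSPT): [(9, 3), (3, 1), (10, 3), (7, 2), (7, 2)]
Compute weighted completion times:
  Job (p=9,w=3): C=9, w*C=3*9=27
  Job (p=3,w=1): C=12, w*C=1*12=12
  Job (p=10,w=3): C=22, w*C=3*22=66
  Job (p=7,w=2): C=29, w*C=2*29=58
  Job (p=7,w=2): C=36, w*C=2*36=72
Total weighted completion time = 235

235


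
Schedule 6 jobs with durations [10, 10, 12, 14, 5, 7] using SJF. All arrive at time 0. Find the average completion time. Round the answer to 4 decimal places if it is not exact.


SJF order (ascending): [5, 7, 10, 10, 12, 14]
Completion times:
  Job 1: burst=5, C=5
  Job 2: burst=7, C=12
  Job 3: burst=10, C=22
  Job 4: burst=10, C=32
  Job 5: burst=12, C=44
  Job 6: burst=14, C=58
Average completion = 173/6 = 28.8333

28.8333


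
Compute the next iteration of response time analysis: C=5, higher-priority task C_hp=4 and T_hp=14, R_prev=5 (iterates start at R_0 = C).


R_next = C + ceil(R_prev / T_hp) * C_hp
ceil(5 / 14) = ceil(0.3571) = 1
Interference = 1 * 4 = 4
R_next = 5 + 4 = 9

9


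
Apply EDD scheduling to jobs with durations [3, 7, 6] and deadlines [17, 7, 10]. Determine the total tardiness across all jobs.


Sort by due date (EDD order): [(7, 7), (6, 10), (3, 17)]
Compute completion times and tardiness:
  Job 1: p=7, d=7, C=7, tardiness=max(0,7-7)=0
  Job 2: p=6, d=10, C=13, tardiness=max(0,13-10)=3
  Job 3: p=3, d=17, C=16, tardiness=max(0,16-17)=0
Total tardiness = 3

3


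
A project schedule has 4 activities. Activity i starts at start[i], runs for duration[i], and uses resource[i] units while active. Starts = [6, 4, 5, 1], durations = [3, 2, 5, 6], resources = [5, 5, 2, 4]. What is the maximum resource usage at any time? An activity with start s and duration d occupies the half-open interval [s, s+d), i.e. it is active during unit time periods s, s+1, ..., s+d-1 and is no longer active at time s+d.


Each activity i is active on [start_i, start_i + duration_i).
Compute total resource usage per time slot:
  t=0: active resources = [], total = 0
  t=1: active resources = [4], total = 4
  t=2: active resources = [4], total = 4
  t=3: active resources = [4], total = 4
  t=4: active resources = [5, 4], total = 9
  t=5: active resources = [5, 2, 4], total = 11
  t=6: active resources = [5, 2, 4], total = 11
  t=7: active resources = [5, 2], total = 7
  t=8: active resources = [5, 2], total = 7
  t=9: active resources = [2], total = 2
Peak resource demand = 11

11


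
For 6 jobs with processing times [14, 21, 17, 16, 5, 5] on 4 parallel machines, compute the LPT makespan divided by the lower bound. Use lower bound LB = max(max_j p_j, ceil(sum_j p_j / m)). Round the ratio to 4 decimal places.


LPT order: [21, 17, 16, 14, 5, 5]
Machine loads after assignment: [21, 17, 21, 19]
LPT makespan = 21
Lower bound = max(max_job, ceil(total/4)) = max(21, 20) = 21
Ratio = 21 / 21 = 1.0

1.0


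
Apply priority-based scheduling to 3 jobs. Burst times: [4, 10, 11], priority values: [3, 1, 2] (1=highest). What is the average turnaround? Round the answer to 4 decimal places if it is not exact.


Sort by priority (ascending = highest first):
Order: [(1, 10), (2, 11), (3, 4)]
Completion times:
  Priority 1, burst=10, C=10
  Priority 2, burst=11, C=21
  Priority 3, burst=4, C=25
Average turnaround = 56/3 = 18.6667

18.6667


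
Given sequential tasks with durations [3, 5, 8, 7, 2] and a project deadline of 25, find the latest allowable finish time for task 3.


LF(activity 3) = deadline - sum of successor durations
Successors: activities 4 through 5 with durations [7, 2]
Sum of successor durations = 9
LF = 25 - 9 = 16

16


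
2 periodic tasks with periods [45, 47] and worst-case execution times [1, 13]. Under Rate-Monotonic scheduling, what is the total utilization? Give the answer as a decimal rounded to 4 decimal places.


Compute individual utilizations (exact fractions):
  Task 1: C/T = 1/45 (approx. 0.0222)
  Task 2: C/T = 13/47 (approx. 0.2766)
Total utilization U = 1/45 + 13/47 = 632/2115
Rounded to 4 decimal places: U = 0.2988
RM (Liu & Layland) bound for 2 tasks = 0.828427; compare with U = 632/2115 (approx. 0.298818)
U <= bound, so schedulable by RM sufficient condition.

0.2988


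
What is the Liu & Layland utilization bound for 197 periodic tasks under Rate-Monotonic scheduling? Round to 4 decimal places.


Compute 2^(1/197) = 1.0035247108
Subtract 1: 1.0035247108 - 1 = 0.0035247108
Multiply by n: 197 * 0.0035247108 = 0.6943680276
Round to 4 dp: 0.6944

0.6944


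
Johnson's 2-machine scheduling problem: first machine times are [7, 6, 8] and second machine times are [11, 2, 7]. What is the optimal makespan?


Apply Johnson's rule:
  Group 1 (a <= b): [(1, 7, 11)]
  Group 2 (a > b): [(3, 8, 7), (2, 6, 2)]
Optimal job order: [1, 3, 2]
Schedule:
  Job 1: M1 done at 7, M2 done at 18
  Job 3: M1 done at 15, M2 done at 25
  Job 2: M1 done at 21, M2 done at 27
Makespan = 27

27


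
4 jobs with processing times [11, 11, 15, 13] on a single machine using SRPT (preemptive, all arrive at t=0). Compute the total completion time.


Since all jobs arrive at t=0, SRPT equals SPT ordering.
SPT order: [11, 11, 13, 15]
Completion times:
  Job 1: p=11, C=11
  Job 2: p=11, C=22
  Job 3: p=13, C=35
  Job 4: p=15, C=50
Total completion time = 11 + 22 + 35 + 50 = 118

118


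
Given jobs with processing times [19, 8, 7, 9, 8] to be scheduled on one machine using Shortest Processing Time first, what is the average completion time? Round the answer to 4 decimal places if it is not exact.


Sort jobs by processing time (SPT order): [7, 8, 8, 9, 19]
Compute completion times sequentially:
  Job 1: processing = 7, completes at 7
  Job 2: processing = 8, completes at 15
  Job 3: processing = 8, completes at 23
  Job 4: processing = 9, completes at 32
  Job 5: processing = 19, completes at 51
Sum of completion times = 128
Average completion time = 128/5 = 25.6

25.6


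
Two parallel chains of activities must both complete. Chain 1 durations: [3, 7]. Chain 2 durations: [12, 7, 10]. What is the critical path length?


Path A total = 3 + 7 = 10
Path B total = 12 + 7 + 10 = 29
Critical path = longest path = max(10, 29) = 29

29


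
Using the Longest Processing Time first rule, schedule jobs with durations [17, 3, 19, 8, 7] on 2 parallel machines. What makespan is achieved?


Sort jobs in decreasing order (LPT): [19, 17, 8, 7, 3]
Assign each job to the least loaded machine:
  Machine 1: jobs [19, 7], load = 26
  Machine 2: jobs [17, 8, 3], load = 28
Makespan = max load = 28

28


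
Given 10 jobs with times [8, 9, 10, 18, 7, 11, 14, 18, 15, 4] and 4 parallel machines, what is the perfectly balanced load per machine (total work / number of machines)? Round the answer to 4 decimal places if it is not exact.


Total processing time = 8 + 9 + 10 + 18 + 7 + 11 + 14 + 18 + 15 + 4 = 114
Number of machines = 4
Ideal balanced load = 114 / 4 = 28.5

28.5


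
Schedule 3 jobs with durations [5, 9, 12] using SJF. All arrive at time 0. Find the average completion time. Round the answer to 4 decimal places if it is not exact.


SJF order (ascending): [5, 9, 12]
Completion times:
  Job 1: burst=5, C=5
  Job 2: burst=9, C=14
  Job 3: burst=12, C=26
Average completion = 45/3 = 15.0

15.0


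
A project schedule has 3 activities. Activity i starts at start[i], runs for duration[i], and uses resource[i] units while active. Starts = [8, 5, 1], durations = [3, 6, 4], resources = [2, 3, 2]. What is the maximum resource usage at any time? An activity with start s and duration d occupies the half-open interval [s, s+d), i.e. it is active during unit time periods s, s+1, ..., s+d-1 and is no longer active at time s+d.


Each activity i is active on [start_i, start_i + duration_i).
Compute total resource usage per time slot:
  t=0: active resources = [], total = 0
  t=1: active resources = [2], total = 2
  t=2: active resources = [2], total = 2
  t=3: active resources = [2], total = 2
  t=4: active resources = [2], total = 2
  t=5: active resources = [3], total = 3
  t=6: active resources = [3], total = 3
  t=7: active resources = [3], total = 3
  t=8: active resources = [2, 3], total = 5
  t=9: active resources = [2, 3], total = 5
  t=10: active resources = [2, 3], total = 5
Peak resource demand = 5

5


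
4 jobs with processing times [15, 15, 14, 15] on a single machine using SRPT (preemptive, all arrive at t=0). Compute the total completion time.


Since all jobs arrive at t=0, SRPT equals SPT ordering.
SPT order: [14, 15, 15, 15]
Completion times:
  Job 1: p=14, C=14
  Job 2: p=15, C=29
  Job 3: p=15, C=44
  Job 4: p=15, C=59
Total completion time = 14 + 29 + 44 + 59 = 146

146


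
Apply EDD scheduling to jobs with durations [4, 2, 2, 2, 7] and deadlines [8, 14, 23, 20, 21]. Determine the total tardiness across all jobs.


Sort by due date (EDD order): [(4, 8), (2, 14), (2, 20), (7, 21), (2, 23)]
Compute completion times and tardiness:
  Job 1: p=4, d=8, C=4, tardiness=max(0,4-8)=0
  Job 2: p=2, d=14, C=6, tardiness=max(0,6-14)=0
  Job 3: p=2, d=20, C=8, tardiness=max(0,8-20)=0
  Job 4: p=7, d=21, C=15, tardiness=max(0,15-21)=0
  Job 5: p=2, d=23, C=17, tardiness=max(0,17-23)=0
Total tardiness = 0

0


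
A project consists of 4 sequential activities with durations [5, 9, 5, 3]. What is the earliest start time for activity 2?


Activity 2 starts after activities 1 through 1 complete.
Predecessor durations: [5]
ES = 5 = 5

5


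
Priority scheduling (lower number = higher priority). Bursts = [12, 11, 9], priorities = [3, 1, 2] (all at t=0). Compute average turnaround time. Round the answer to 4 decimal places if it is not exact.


Sort by priority (ascending = highest first):
Order: [(1, 11), (2, 9), (3, 12)]
Completion times:
  Priority 1, burst=11, C=11
  Priority 2, burst=9, C=20
  Priority 3, burst=12, C=32
Average turnaround = 63/3 = 21.0

21.0


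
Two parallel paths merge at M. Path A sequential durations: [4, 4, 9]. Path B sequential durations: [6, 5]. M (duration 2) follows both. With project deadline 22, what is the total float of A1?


Forward pass: ES(A1) = sum of predecessors on chain A = 0
EF = ES + duration = 0 + 4 = 4
Backward pass: LF(M) = deadline = 22; LS(M) = 22 - 2 = 20
LF(A1) = LS(M) - sum(successors on chain A) = 20 - 13 = 7
LS = LF - duration = 7 - 4 = 3
Total float = LS - ES = 3 - 0 = 3

3


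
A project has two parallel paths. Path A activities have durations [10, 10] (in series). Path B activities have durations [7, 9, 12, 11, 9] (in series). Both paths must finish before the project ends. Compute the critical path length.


Path A total = 10 + 10 = 20
Path B total = 7 + 9 + 12 + 11 + 9 = 48
Critical path = longest path = max(20, 48) = 48

48


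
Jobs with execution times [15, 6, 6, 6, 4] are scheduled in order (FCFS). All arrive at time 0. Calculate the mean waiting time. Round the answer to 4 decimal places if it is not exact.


FCFS order (as given): [15, 6, 6, 6, 4]
Waiting times:
  Job 1: wait = 0
  Job 2: wait = 15
  Job 3: wait = 21
  Job 4: wait = 27
  Job 5: wait = 33
Sum of waiting times = 96
Average waiting time = 96/5 = 19.2

19.2


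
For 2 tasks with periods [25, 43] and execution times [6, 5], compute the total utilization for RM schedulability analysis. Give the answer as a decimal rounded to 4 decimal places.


Compute individual utilizations (exact fractions):
  Task 1: C/T = 6/25 (approx. 0.24)
  Task 2: C/T = 5/43 (approx. 0.1163)
Total utilization U = 6/25 + 5/43 = 383/1075
Rounded to 4 decimal places: U = 0.3563
RM (Liu & Layland) bound for 2 tasks = 0.828427; compare with U = 383/1075 (approx. 0.356279)
U <= bound, so schedulable by RM sufficient condition.

0.3563


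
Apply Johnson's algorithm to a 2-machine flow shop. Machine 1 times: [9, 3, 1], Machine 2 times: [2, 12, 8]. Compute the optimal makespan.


Apply Johnson's rule:
  Group 1 (a <= b): [(3, 1, 8), (2, 3, 12)]
  Group 2 (a > b): [(1, 9, 2)]
Optimal job order: [3, 2, 1]
Schedule:
  Job 3: M1 done at 1, M2 done at 9
  Job 2: M1 done at 4, M2 done at 21
  Job 1: M1 done at 13, M2 done at 23
Makespan = 23

23


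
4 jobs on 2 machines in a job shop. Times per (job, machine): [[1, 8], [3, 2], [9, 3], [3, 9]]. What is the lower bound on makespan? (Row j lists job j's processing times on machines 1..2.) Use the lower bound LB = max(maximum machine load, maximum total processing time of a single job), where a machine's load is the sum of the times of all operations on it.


Machine loads:
  Machine 1: 1 + 3 + 9 + 3 = 16
  Machine 2: 8 + 2 + 3 + 9 = 22
Max machine load = 22
Job totals:
  Job 1: 9
  Job 2: 5
  Job 3: 12
  Job 4: 12
Max job total = 12
Lower bound = max(22, 12) = 22

22


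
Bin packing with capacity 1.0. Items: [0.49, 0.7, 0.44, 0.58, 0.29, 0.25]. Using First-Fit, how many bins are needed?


Place items sequentially using First-Fit:
  Item 0.49 -> new Bin 1
  Item 0.7 -> new Bin 2
  Item 0.44 -> Bin 1 (now 0.93)
  Item 0.58 -> new Bin 3
  Item 0.29 -> Bin 2 (now 0.99)
  Item 0.25 -> Bin 3 (now 0.83)
Total bins used = 3

3


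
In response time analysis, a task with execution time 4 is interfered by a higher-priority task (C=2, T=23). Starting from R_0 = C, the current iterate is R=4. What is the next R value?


R_next = C + ceil(R_prev / T_hp) * C_hp
ceil(4 / 23) = ceil(0.1739) = 1
Interference = 1 * 2 = 2
R_next = 4 + 2 = 6

6


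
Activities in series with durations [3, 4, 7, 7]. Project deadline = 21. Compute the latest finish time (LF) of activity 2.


LF(activity 2) = deadline - sum of successor durations
Successors: activities 3 through 4 with durations [7, 7]
Sum of successor durations = 14
LF = 21 - 14 = 7

7


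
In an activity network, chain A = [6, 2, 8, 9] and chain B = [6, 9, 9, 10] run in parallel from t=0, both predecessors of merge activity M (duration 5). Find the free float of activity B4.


ES(B4) = sum of predecessors on chain B = 24
EF(B4) = ES + duration = 24 + 10 = 34
Successor of B4 is M. ES(M) = max(sum(A), sum(B)) = max(25, 34) = 34
Free float = ES(successor) - EF(current) = 34 - 34 = 0

0


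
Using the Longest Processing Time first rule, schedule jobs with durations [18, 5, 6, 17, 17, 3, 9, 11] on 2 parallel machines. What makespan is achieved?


Sort jobs in decreasing order (LPT): [18, 17, 17, 11, 9, 6, 5, 3]
Assign each job to the least loaded machine:
  Machine 1: jobs [18, 11, 9, 5], load = 43
  Machine 2: jobs [17, 17, 6, 3], load = 43
Makespan = max load = 43

43


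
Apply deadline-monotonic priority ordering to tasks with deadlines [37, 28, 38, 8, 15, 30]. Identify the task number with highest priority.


Sort tasks by relative deadline (ascending):
  Task 4: deadline = 8
  Task 5: deadline = 15
  Task 2: deadline = 28
  Task 6: deadline = 30
  Task 1: deadline = 37
  Task 3: deadline = 38
Priority order (highest first): [4, 5, 2, 6, 1, 3]
Highest priority task = 4

4


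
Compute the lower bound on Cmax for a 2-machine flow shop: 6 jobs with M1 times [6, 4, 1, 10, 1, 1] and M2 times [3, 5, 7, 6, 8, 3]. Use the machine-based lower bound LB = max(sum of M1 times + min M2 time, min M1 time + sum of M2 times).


LB1 = sum(M1 times) + min(M2 times) = 23 + 3 = 26
LB2 = min(M1 times) + sum(M2 times) = 1 + 32 = 33
Lower bound = max(LB1, LB2) = max(26, 33) = 33

33


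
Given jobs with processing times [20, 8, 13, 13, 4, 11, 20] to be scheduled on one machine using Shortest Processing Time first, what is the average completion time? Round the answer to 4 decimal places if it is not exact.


Sort jobs by processing time (SPT order): [4, 8, 11, 13, 13, 20, 20]
Compute completion times sequentially:
  Job 1: processing = 4, completes at 4
  Job 2: processing = 8, completes at 12
  Job 3: processing = 11, completes at 23
  Job 4: processing = 13, completes at 36
  Job 5: processing = 13, completes at 49
  Job 6: processing = 20, completes at 69
  Job 7: processing = 20, completes at 89
Sum of completion times = 282
Average completion time = 282/7 = 40.2857

40.2857


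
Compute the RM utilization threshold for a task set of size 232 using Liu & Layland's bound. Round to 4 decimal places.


Compute 2^(1/232) = 1.0029921710
Subtract 1: 1.0029921710 - 1 = 0.0029921710
Multiply by n: 232 * 0.0029921710 = 0.6941836720
Round to 4 dp: 0.6942

0.6942


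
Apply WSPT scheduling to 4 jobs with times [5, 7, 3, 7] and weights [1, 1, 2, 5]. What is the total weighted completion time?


Compute p/w ratios and sort ascending (WSPT): [(7, 5), (3, 2), (5, 1), (7, 1)]
Compute weighted completion times:
  Job (p=7,w=5): C=7, w*C=5*7=35
  Job (p=3,w=2): C=10, w*C=2*10=20
  Job (p=5,w=1): C=15, w*C=1*15=15
  Job (p=7,w=1): C=22, w*C=1*22=22
Total weighted completion time = 92

92


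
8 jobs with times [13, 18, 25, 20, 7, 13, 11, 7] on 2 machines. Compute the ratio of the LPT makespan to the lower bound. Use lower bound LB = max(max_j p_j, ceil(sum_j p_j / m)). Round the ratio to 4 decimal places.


LPT order: [25, 20, 18, 13, 13, 11, 7, 7]
Machine loads after assignment: [58, 56]
LPT makespan = 58
Lower bound = max(max_job, ceil(total/2)) = max(25, 57) = 57
Ratio = 58 / 57 = 1.0175

1.0175


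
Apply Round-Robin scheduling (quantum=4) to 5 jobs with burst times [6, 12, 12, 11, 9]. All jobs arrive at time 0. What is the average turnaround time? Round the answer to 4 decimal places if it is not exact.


Time quantum = 4
Execution trace:
  J1 runs 4 units, time = 4
  J2 runs 4 units, time = 8
  J3 runs 4 units, time = 12
  J4 runs 4 units, time = 16
  J5 runs 4 units, time = 20
  J1 runs 2 units, time = 22
  J2 runs 4 units, time = 26
  J3 runs 4 units, time = 30
  J4 runs 4 units, time = 34
  J5 runs 4 units, time = 38
  J2 runs 4 units, time = 42
  J3 runs 4 units, time = 46
  J4 runs 3 units, time = 49
  J5 runs 1 units, time = 50
Finish times: [22, 42, 46, 49, 50]
Average turnaround = 209/5 = 41.8

41.8


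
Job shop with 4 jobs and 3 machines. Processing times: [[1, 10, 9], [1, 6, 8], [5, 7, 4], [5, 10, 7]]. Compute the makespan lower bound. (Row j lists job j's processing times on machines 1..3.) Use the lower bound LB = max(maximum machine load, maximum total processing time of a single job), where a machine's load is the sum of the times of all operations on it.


Machine loads:
  Machine 1: 1 + 1 + 5 + 5 = 12
  Machine 2: 10 + 6 + 7 + 10 = 33
  Machine 3: 9 + 8 + 4 + 7 = 28
Max machine load = 33
Job totals:
  Job 1: 20
  Job 2: 15
  Job 3: 16
  Job 4: 22
Max job total = 22
Lower bound = max(33, 22) = 33

33


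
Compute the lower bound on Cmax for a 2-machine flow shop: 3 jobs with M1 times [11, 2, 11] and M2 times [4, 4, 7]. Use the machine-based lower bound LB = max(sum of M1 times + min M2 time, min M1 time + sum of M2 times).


LB1 = sum(M1 times) + min(M2 times) = 24 + 4 = 28
LB2 = min(M1 times) + sum(M2 times) = 2 + 15 = 17
Lower bound = max(LB1, LB2) = max(28, 17) = 28

28


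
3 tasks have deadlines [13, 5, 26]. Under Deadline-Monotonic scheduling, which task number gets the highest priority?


Sort tasks by relative deadline (ascending):
  Task 2: deadline = 5
  Task 1: deadline = 13
  Task 3: deadline = 26
Priority order (highest first): [2, 1, 3]
Highest priority task = 2

2


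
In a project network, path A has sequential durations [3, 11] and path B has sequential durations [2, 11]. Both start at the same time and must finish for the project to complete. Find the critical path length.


Path A total = 3 + 11 = 14
Path B total = 2 + 11 = 13
Critical path = longest path = max(14, 13) = 14

14


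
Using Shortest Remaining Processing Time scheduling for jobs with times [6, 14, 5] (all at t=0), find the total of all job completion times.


Since all jobs arrive at t=0, SRPT equals SPT ordering.
SPT order: [5, 6, 14]
Completion times:
  Job 1: p=5, C=5
  Job 2: p=6, C=11
  Job 3: p=14, C=25
Total completion time = 5 + 11 + 25 = 41

41


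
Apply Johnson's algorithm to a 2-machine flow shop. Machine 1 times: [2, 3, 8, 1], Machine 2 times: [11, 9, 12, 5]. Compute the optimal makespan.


Apply Johnson's rule:
  Group 1 (a <= b): [(4, 1, 5), (1, 2, 11), (2, 3, 9), (3, 8, 12)]
  Group 2 (a > b): []
Optimal job order: [4, 1, 2, 3]
Schedule:
  Job 4: M1 done at 1, M2 done at 6
  Job 1: M1 done at 3, M2 done at 17
  Job 2: M1 done at 6, M2 done at 26
  Job 3: M1 done at 14, M2 done at 38
Makespan = 38

38


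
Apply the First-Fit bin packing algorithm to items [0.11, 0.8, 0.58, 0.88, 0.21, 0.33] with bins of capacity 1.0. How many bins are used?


Place items sequentially using First-Fit:
  Item 0.11 -> new Bin 1
  Item 0.8 -> Bin 1 (now 0.91)
  Item 0.58 -> new Bin 2
  Item 0.88 -> new Bin 3
  Item 0.21 -> Bin 2 (now 0.79)
  Item 0.33 -> new Bin 4
Total bins used = 4

4


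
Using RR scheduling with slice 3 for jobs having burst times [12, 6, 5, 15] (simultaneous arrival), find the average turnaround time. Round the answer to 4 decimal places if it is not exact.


Time quantum = 3
Execution trace:
  J1 runs 3 units, time = 3
  J2 runs 3 units, time = 6
  J3 runs 3 units, time = 9
  J4 runs 3 units, time = 12
  J1 runs 3 units, time = 15
  J2 runs 3 units, time = 18
  J3 runs 2 units, time = 20
  J4 runs 3 units, time = 23
  J1 runs 3 units, time = 26
  J4 runs 3 units, time = 29
  J1 runs 3 units, time = 32
  J4 runs 3 units, time = 35
  J4 runs 3 units, time = 38
Finish times: [32, 18, 20, 38]
Average turnaround = 108/4 = 27.0

27.0


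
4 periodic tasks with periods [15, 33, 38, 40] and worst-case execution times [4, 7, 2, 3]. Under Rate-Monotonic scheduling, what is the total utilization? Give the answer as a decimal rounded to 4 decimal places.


Compute individual utilizations (exact fractions):
  Task 1: C/T = 4/15 (approx. 0.2667)
  Task 2: C/T = 7/33 (approx. 0.2121)
  Task 3: C/T = 2/38 = 1/19 (approx. 0.0526)
  Task 4: C/T = 3/40 (approx. 0.075)
Total utilization U = 4/15 + 7/33 + 1/19 + 3/40 = 15209/25080
Rounded to 4 decimal places: U = 0.6064
RM (Liu & Layland) bound for 4 tasks = 0.756828; compare with U = 15209/25080 (approx. 0.606419)
U <= bound, so schedulable by RM sufficient condition.

0.6064


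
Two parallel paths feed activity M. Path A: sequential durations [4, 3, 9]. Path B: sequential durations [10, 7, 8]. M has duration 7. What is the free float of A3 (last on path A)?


ES(A3) = sum of predecessors on chain A = 7
EF(A3) = ES + duration = 7 + 9 = 16
Successor of A3 is M. ES(M) = max(sum(A), sum(B)) = max(16, 25) = 25
Free float = ES(successor) - EF(current) = 25 - 16 = 9

9


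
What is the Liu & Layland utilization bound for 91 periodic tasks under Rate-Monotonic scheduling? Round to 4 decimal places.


Compute 2^(1/91) = 1.0076460851
Subtract 1: 1.0076460851 - 1 = 0.0076460851
Multiply by n: 91 * 0.0076460851 = 0.6957937441
Round to 4 dp: 0.6958

0.6958


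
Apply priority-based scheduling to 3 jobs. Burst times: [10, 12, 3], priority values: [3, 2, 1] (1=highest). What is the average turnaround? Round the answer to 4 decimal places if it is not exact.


Sort by priority (ascending = highest first):
Order: [(1, 3), (2, 12), (3, 10)]
Completion times:
  Priority 1, burst=3, C=3
  Priority 2, burst=12, C=15
  Priority 3, burst=10, C=25
Average turnaround = 43/3 = 14.3333

14.3333


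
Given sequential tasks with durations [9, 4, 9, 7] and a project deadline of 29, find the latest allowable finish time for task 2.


LF(activity 2) = deadline - sum of successor durations
Successors: activities 3 through 4 with durations [9, 7]
Sum of successor durations = 16
LF = 29 - 16 = 13

13


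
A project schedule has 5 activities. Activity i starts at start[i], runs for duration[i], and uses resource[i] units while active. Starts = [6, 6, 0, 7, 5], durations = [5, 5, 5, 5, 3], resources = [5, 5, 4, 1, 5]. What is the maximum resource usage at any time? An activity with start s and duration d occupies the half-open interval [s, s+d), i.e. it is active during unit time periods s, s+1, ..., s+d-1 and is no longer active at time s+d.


Each activity i is active on [start_i, start_i + duration_i).
Compute total resource usage per time slot:
  t=0: active resources = [4], total = 4
  t=1: active resources = [4], total = 4
  t=2: active resources = [4], total = 4
  t=3: active resources = [4], total = 4
  t=4: active resources = [4], total = 4
  t=5: active resources = [5], total = 5
  t=6: active resources = [5, 5, 5], total = 15
  t=7: active resources = [5, 5, 1, 5], total = 16
  t=8: active resources = [5, 5, 1], total = 11
  t=9: active resources = [5, 5, 1], total = 11
  t=10: active resources = [5, 5, 1], total = 11
  t=11: active resources = [1], total = 1
Peak resource demand = 16

16


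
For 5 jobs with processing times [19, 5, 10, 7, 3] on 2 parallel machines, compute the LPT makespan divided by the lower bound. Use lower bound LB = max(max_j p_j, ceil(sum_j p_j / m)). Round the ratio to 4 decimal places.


LPT order: [19, 10, 7, 5, 3]
Machine loads after assignment: [22, 22]
LPT makespan = 22
Lower bound = max(max_job, ceil(total/2)) = max(19, 22) = 22
Ratio = 22 / 22 = 1.0

1.0


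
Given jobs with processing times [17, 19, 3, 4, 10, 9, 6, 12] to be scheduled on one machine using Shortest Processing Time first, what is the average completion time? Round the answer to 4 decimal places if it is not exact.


Sort jobs by processing time (SPT order): [3, 4, 6, 9, 10, 12, 17, 19]
Compute completion times sequentially:
  Job 1: processing = 3, completes at 3
  Job 2: processing = 4, completes at 7
  Job 3: processing = 6, completes at 13
  Job 4: processing = 9, completes at 22
  Job 5: processing = 10, completes at 32
  Job 6: processing = 12, completes at 44
  Job 7: processing = 17, completes at 61
  Job 8: processing = 19, completes at 80
Sum of completion times = 262
Average completion time = 262/8 = 32.75

32.75


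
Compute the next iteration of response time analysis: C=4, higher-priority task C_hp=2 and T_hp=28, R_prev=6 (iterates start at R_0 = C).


R_next = C + ceil(R_prev / T_hp) * C_hp
ceil(6 / 28) = ceil(0.2143) = 1
Interference = 1 * 2 = 2
R_next = 4 + 2 = 6
R_next = R_prev, so the iteration has converged (response time = 6).

6


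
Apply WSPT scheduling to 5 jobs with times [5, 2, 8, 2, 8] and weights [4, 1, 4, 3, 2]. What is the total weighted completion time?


Compute p/w ratios and sort ascending (WSPT): [(2, 3), (5, 4), (2, 1), (8, 4), (8, 2)]
Compute weighted completion times:
  Job (p=2,w=3): C=2, w*C=3*2=6
  Job (p=5,w=4): C=7, w*C=4*7=28
  Job (p=2,w=1): C=9, w*C=1*9=9
  Job (p=8,w=4): C=17, w*C=4*17=68
  Job (p=8,w=2): C=25, w*C=2*25=50
Total weighted completion time = 161

161


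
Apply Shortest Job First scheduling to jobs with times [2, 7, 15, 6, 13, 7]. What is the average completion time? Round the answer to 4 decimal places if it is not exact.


SJF order (ascending): [2, 6, 7, 7, 13, 15]
Completion times:
  Job 1: burst=2, C=2
  Job 2: burst=6, C=8
  Job 3: burst=7, C=15
  Job 4: burst=7, C=22
  Job 5: burst=13, C=35
  Job 6: burst=15, C=50
Average completion = 132/6 = 22.0

22.0


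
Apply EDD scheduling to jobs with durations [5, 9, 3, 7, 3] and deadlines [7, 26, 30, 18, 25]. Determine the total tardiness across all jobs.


Sort by due date (EDD order): [(5, 7), (7, 18), (3, 25), (9, 26), (3, 30)]
Compute completion times and tardiness:
  Job 1: p=5, d=7, C=5, tardiness=max(0,5-7)=0
  Job 2: p=7, d=18, C=12, tardiness=max(0,12-18)=0
  Job 3: p=3, d=25, C=15, tardiness=max(0,15-25)=0
  Job 4: p=9, d=26, C=24, tardiness=max(0,24-26)=0
  Job 5: p=3, d=30, C=27, tardiness=max(0,27-30)=0
Total tardiness = 0

0


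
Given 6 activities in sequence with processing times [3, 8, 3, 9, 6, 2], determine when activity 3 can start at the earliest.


Activity 3 starts after activities 1 through 2 complete.
Predecessor durations: [3, 8]
ES = 3 + 8 = 11

11


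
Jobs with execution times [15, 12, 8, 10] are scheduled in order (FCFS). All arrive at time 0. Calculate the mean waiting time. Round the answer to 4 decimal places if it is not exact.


FCFS order (as given): [15, 12, 8, 10]
Waiting times:
  Job 1: wait = 0
  Job 2: wait = 15
  Job 3: wait = 27
  Job 4: wait = 35
Sum of waiting times = 77
Average waiting time = 77/4 = 19.25

19.25


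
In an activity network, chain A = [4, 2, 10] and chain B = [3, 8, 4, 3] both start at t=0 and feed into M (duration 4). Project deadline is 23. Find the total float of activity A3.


Forward pass: ES(A3) = sum of predecessors on chain A = 6
EF = ES + duration = 6 + 10 = 16
Backward pass: LF(M) = deadline = 23; LS(M) = 23 - 4 = 19
LF(A3) = LS(M) - sum(successors on chain A) = 19 - 0 = 19
LS = LF - duration = 19 - 10 = 9
Total float = LS - ES = 9 - 6 = 3

3


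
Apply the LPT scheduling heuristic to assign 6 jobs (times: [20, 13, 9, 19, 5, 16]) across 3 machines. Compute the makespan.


Sort jobs in decreasing order (LPT): [20, 19, 16, 13, 9, 5]
Assign each job to the least loaded machine:
  Machine 1: jobs [20, 5], load = 25
  Machine 2: jobs [19, 9], load = 28
  Machine 3: jobs [16, 13], load = 29
Makespan = max load = 29

29


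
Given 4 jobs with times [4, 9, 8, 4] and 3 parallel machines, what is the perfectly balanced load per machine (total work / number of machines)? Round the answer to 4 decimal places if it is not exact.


Total processing time = 4 + 9 + 8 + 4 = 25
Number of machines = 3
Ideal balanced load = 25 / 3 = 8.3333

8.3333


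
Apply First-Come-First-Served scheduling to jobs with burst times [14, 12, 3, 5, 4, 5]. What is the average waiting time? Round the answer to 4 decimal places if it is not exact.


FCFS order (as given): [14, 12, 3, 5, 4, 5]
Waiting times:
  Job 1: wait = 0
  Job 2: wait = 14
  Job 3: wait = 26
  Job 4: wait = 29
  Job 5: wait = 34
  Job 6: wait = 38
Sum of waiting times = 141
Average waiting time = 141/6 = 23.5

23.5


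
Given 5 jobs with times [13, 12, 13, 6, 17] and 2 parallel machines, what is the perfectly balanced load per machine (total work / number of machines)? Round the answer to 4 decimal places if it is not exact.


Total processing time = 13 + 12 + 13 + 6 + 17 = 61
Number of machines = 2
Ideal balanced load = 61 / 2 = 30.5

30.5


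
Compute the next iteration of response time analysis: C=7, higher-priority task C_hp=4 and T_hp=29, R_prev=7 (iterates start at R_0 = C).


R_next = C + ceil(R_prev / T_hp) * C_hp
ceil(7 / 29) = ceil(0.2414) = 1
Interference = 1 * 4 = 4
R_next = 7 + 4 = 11

11


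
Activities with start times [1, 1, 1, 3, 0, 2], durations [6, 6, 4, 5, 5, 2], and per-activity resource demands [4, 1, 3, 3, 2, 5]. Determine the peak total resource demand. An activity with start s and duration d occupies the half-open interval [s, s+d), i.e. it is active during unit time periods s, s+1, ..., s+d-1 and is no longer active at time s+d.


Each activity i is active on [start_i, start_i + duration_i).
Compute total resource usage per time slot:
  t=0: active resources = [2], total = 2
  t=1: active resources = [4, 1, 3, 2], total = 10
  t=2: active resources = [4, 1, 3, 2, 5], total = 15
  t=3: active resources = [4, 1, 3, 3, 2, 5], total = 18
  t=4: active resources = [4, 1, 3, 3, 2], total = 13
  t=5: active resources = [4, 1, 3], total = 8
  t=6: active resources = [4, 1, 3], total = 8
  t=7: active resources = [3], total = 3
Peak resource demand = 18

18


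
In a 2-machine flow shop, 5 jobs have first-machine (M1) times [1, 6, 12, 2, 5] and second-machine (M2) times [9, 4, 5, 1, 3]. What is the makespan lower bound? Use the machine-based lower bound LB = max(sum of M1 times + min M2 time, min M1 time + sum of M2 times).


LB1 = sum(M1 times) + min(M2 times) = 26 + 1 = 27
LB2 = min(M1 times) + sum(M2 times) = 1 + 22 = 23
Lower bound = max(LB1, LB2) = max(27, 23) = 27

27


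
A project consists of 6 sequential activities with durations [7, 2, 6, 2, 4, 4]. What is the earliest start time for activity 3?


Activity 3 starts after activities 1 through 2 complete.
Predecessor durations: [7, 2]
ES = 7 + 2 = 9

9


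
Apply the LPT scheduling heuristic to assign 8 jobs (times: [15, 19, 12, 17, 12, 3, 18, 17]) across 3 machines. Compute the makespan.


Sort jobs in decreasing order (LPT): [19, 18, 17, 17, 15, 12, 12, 3]
Assign each job to the least loaded machine:
  Machine 1: jobs [19, 12, 12], load = 43
  Machine 2: jobs [18, 15, 3], load = 36
  Machine 3: jobs [17, 17], load = 34
Makespan = max load = 43

43


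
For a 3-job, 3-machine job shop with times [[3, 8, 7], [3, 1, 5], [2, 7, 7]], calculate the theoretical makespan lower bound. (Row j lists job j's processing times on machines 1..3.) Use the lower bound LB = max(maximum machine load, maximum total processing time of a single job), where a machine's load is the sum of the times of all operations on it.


Machine loads:
  Machine 1: 3 + 3 + 2 = 8
  Machine 2: 8 + 1 + 7 = 16
  Machine 3: 7 + 5 + 7 = 19
Max machine load = 19
Job totals:
  Job 1: 18
  Job 2: 9
  Job 3: 16
Max job total = 18
Lower bound = max(19, 18) = 19

19


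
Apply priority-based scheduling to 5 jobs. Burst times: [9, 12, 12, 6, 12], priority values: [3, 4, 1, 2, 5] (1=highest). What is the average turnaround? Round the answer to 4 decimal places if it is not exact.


Sort by priority (ascending = highest first):
Order: [(1, 12), (2, 6), (3, 9), (4, 12), (5, 12)]
Completion times:
  Priority 1, burst=12, C=12
  Priority 2, burst=6, C=18
  Priority 3, burst=9, C=27
  Priority 4, burst=12, C=39
  Priority 5, burst=12, C=51
Average turnaround = 147/5 = 29.4

29.4


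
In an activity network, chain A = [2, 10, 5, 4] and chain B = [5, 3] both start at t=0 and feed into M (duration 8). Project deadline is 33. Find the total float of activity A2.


Forward pass: ES(A2) = sum of predecessors on chain A = 2
EF = ES + duration = 2 + 10 = 12
Backward pass: LF(M) = deadline = 33; LS(M) = 33 - 8 = 25
LF(A2) = LS(M) - sum(successors on chain A) = 25 - 9 = 16
LS = LF - duration = 16 - 10 = 6
Total float = LS - ES = 6 - 2 = 4

4


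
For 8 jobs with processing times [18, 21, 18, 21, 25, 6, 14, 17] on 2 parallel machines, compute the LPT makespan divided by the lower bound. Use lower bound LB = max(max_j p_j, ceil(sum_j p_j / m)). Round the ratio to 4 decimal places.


LPT order: [25, 21, 21, 18, 18, 17, 14, 6]
Machine loads after assignment: [74, 66]
LPT makespan = 74
Lower bound = max(max_job, ceil(total/2)) = max(25, 70) = 70
Ratio = 74 / 70 = 1.0571

1.0571


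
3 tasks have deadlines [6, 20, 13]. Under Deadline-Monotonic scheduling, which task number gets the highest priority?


Sort tasks by relative deadline (ascending):
  Task 1: deadline = 6
  Task 3: deadline = 13
  Task 2: deadline = 20
Priority order (highest first): [1, 3, 2]
Highest priority task = 1

1


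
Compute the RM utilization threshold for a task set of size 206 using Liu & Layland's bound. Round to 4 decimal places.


Compute 2^(1/206) = 1.0033704594
Subtract 1: 1.0033704594 - 1 = 0.0033704594
Multiply by n: 206 * 0.0033704594 = 0.6943146364
Round to 4 dp: 0.6943

0.6943


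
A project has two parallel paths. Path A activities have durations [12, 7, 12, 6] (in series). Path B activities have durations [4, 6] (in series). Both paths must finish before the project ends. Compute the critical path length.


Path A total = 12 + 7 + 12 + 6 = 37
Path B total = 4 + 6 = 10
Critical path = longest path = max(37, 10) = 37

37


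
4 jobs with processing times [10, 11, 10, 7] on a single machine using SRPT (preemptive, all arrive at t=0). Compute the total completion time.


Since all jobs arrive at t=0, SRPT equals SPT ordering.
SPT order: [7, 10, 10, 11]
Completion times:
  Job 1: p=7, C=7
  Job 2: p=10, C=17
  Job 3: p=10, C=27
  Job 4: p=11, C=38
Total completion time = 7 + 17 + 27 + 38 = 89

89


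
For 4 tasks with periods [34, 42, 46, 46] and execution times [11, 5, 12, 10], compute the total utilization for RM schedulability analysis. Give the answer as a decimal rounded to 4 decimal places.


Compute individual utilizations (exact fractions):
  Task 1: C/T = 11/34 (approx. 0.3235)
  Task 2: C/T = 5/42 (approx. 0.119)
  Task 3: C/T = 12/46 = 6/23 (approx. 0.2609)
  Task 4: C/T = 10/46 = 5/23 (approx. 0.2174)
Total utilization U = 11/34 + 5/42 + 6/23 + 5/23 = 7561/8211
Rounded to 4 decimal places: U = 0.9208
RM (Liu & Layland) bound for 4 tasks = 0.756828; compare with U = 7561/8211 (approx. 0.920838)
bound < U <= 1, so the RM sufficient condition is not met (inconclusive; an exact test such as response-time analysis is needed).

0.9208


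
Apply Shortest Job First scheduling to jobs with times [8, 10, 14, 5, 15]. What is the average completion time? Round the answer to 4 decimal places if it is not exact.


SJF order (ascending): [5, 8, 10, 14, 15]
Completion times:
  Job 1: burst=5, C=5
  Job 2: burst=8, C=13
  Job 3: burst=10, C=23
  Job 4: burst=14, C=37
  Job 5: burst=15, C=52
Average completion = 130/5 = 26.0

26.0


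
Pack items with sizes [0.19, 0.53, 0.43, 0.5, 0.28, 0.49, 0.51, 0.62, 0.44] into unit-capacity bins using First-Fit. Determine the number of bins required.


Place items sequentially using First-Fit:
  Item 0.19 -> new Bin 1
  Item 0.53 -> Bin 1 (now 0.72)
  Item 0.43 -> new Bin 2
  Item 0.5 -> Bin 2 (now 0.93)
  Item 0.28 -> Bin 1 (now 1.0)
  Item 0.49 -> new Bin 3
  Item 0.51 -> Bin 3 (now 1.0)
  Item 0.62 -> new Bin 4
  Item 0.44 -> new Bin 5
Total bins used = 5

5


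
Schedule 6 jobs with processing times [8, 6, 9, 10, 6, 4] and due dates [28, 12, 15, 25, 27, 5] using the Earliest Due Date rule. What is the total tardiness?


Sort by due date (EDD order): [(4, 5), (6, 12), (9, 15), (10, 25), (6, 27), (8, 28)]
Compute completion times and tardiness:
  Job 1: p=4, d=5, C=4, tardiness=max(0,4-5)=0
  Job 2: p=6, d=12, C=10, tardiness=max(0,10-12)=0
  Job 3: p=9, d=15, C=19, tardiness=max(0,19-15)=4
  Job 4: p=10, d=25, C=29, tardiness=max(0,29-25)=4
  Job 5: p=6, d=27, C=35, tardiness=max(0,35-27)=8
  Job 6: p=8, d=28, C=43, tardiness=max(0,43-28)=15
Total tardiness = 31

31
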